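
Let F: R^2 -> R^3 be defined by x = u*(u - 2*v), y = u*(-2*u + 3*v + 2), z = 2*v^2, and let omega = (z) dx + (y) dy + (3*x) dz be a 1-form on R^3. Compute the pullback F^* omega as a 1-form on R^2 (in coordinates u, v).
F^* omega = (8*u^3 - 18*u^2*v - 12*u^2 + 13*u*v^2 + 12*u*v + 4*u - 4*v^3) du + (u*(-6*u^2 + 21*u*v + 6*u - 28*v^2)) dv

Using F^*(f dg) = (f ∘ F) d(g ∘ F), substitute each coordinate x_i by F_i(u, v) in f_i, and replace dx_i by d F_i = (∂F_i/∂u) du + (∂F_i/∂v) dv.
  For the x component: f_1(F) = 2*v^2; d F_1 = (2*u - 2*v) du + (-2*u) dv
  For the y component: f_2(F) = u*(-2*u + 3*v + 2); d F_2 = (-4*u + 3*v + 2) du + (3*u) dv
  For the z component: f_3(F) = 3*u*(u - 2*v); d F_3 = (0) du + (4*v) dv
Combining and collecting du, dv coefficients:
  coeff of du: 8*u^3 - 18*u^2*v - 12*u^2 + 13*u*v^2 + 12*u*v + 4*u - 4*v^3
  coeff of dv: u*(-6*u^2 + 21*u*v + 6*u - 28*v^2)
F^* omega = (8*u^3 - 18*u^2*v - 12*u^2 + 13*u*v^2 + 12*u*v + 4*u - 4*v^3) du + (u*(-6*u^2 + 21*u*v + 6*u - 28*v^2)) dv.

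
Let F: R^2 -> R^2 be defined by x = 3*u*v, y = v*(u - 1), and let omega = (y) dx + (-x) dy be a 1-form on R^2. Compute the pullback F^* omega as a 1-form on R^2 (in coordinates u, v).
F^* omega = (-3*v^2) du

Using F^*(f dg) = (f ∘ F) d(g ∘ F), substitute each coordinate x_i by F_i(u, v) in f_i, and replace dx_i by d F_i = (∂F_i/∂u) du + (∂F_i/∂v) dv.
  For the x component: f_1(F) = v*(u - 1); d F_1 = (3*v) du + (3*u) dv
  For the y component: f_2(F) = -3*u*v; d F_2 = (v) du + (u - 1) dv
Combining and collecting du, dv coefficients:
  coeff of du: -3*v^2
  coeff of dv: 0
F^* omega = (-3*v^2) du.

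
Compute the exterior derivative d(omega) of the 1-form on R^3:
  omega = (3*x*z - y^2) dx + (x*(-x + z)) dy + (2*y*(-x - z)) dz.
d(omega) = (-2*x + 2*y + z) dx ∧ dy + (-3*x - 2*y) dx ∧ dz + (-3*x - 2*z) dy ∧ dz

For a 1-form omega = sum_i f_i dx_i, the exterior derivative is
  d(omega) = sum_{i < j} (∂f_j/∂x_i - ∂f_i/∂x_j) dx_i ∧ dx_j.
  coefficient of dx ∧ dy: ∂f_2/∂x - ∂f_1/∂y = ∂(x*(-x + z))/∂x - ∂(3*x*z - y^2)/∂y = -2*x + 2*y + z
  coefficient of dx ∧ dz: ∂f_3/∂x - ∂f_1/∂z = ∂(2*y*(-x - z))/∂x - ∂(3*x*z - y^2)/∂z = -3*x - 2*y
  coefficient of dy ∧ dz: ∂f_3/∂y - ∂f_2/∂z = ∂(2*y*(-x - z))/∂y - ∂(x*(-x + z))/∂z = -3*x - 2*z
Assembling: d(omega) = (-2*x + 2*y + z) dx ∧ dy + (-3*x - 2*y) dx ∧ dz + (-3*x - 2*z) dy ∧ dz.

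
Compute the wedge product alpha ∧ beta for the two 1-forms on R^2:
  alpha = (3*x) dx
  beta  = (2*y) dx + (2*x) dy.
alpha ∧ beta = (6*x^2) dx ∧ dy

Distribute the wedge, using dx_i ∧ dx_j = -dx_j ∧ dx_i and dx_i ∧ dx_i = 0. For each pair (i, j) with i < j, the coefficient of dx_i ∧ dx_j in alpha ∧ beta is (alpha_i * beta_j - alpha_j * beta_i). Collecting: alpha ∧ beta = (6*x^2) dx ∧ dy.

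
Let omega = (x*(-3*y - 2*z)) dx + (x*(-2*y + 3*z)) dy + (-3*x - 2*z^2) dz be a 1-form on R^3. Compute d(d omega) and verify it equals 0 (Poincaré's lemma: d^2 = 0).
d(d omega) = 0

Step 1: d omega = sum_{i<j} (∂f_j/∂x_i - ∂f_i/∂x_j) dx_i ∧ dx_j:
  coeff of dx ∧ dy: 3*x - 2*y + 3*z
  coeff of dx ∧ dz: 2*x - 3
  coeff of dy ∧ dz: -3*x
Step 2: Apply d again to each 2-form coefficient. The only possible 3-form in R^3 is dx ∧ dy ∧ dz, with coefficient
  ∂(coeff of dy∧dz)/∂x - ∂(coeff of dx∧dz)/∂y + ∂(coeff of dx∧dy)/∂z
  = ∂/∂x (-3*x) - ∂/∂y (2*x - 3) + ∂/∂z (3*x - 2*y + 3*z).
Each of these terms simplifies to sums of mixed partials that cancel in pairs. The result is 0 (by equality of mixed partials for smooth functions — Schwarz / Clairaut).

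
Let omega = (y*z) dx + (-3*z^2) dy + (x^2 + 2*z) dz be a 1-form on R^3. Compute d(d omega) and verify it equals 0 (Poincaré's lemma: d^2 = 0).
d(d omega) = 0

Step 1: d omega = sum_{i<j} (∂f_j/∂x_i - ∂f_i/∂x_j) dx_i ∧ dx_j:
  coeff of dx ∧ dy: -z
  coeff of dx ∧ dz: 2*x - y
  coeff of dy ∧ dz: 6*z
Step 2: Apply d again to each 2-form coefficient. The only possible 3-form in R^3 is dx ∧ dy ∧ dz, with coefficient
  ∂(coeff of dy∧dz)/∂x - ∂(coeff of dx∧dz)/∂y + ∂(coeff of dx∧dy)/∂z
  = ∂/∂x (6*z) - ∂/∂y (2*x - y) + ∂/∂z (-z).
Each of these terms simplifies to sums of mixed partials that cancel in pairs. The result is 0 (by equality of mixed partials for smooth functions — Schwarz / Clairaut).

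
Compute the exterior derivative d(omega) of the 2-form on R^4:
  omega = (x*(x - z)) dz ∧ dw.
d(omega) = (2*x - z) dx ∧ dz ∧ dw

For a 2-form omega = sum_{i<j} g_{ij} dx_i ∧ dx_j, the exterior derivative is
  d(omega) = sum_{i<j} d(g_{ij}) ∧ dx_i ∧ dx_j = sum_{i<j, k} (∂g_{ij}/∂x_k) dx_k ∧ dx_i ∧ dx_j.
Expand each term, using dx_k ∧ dx_i ∧ dx_j = sgn(permutation) dx_{(a)} ∧ dx_{(b)} ∧ dx_{(c)} with (a < b < c) sorted:
  d(x*(x - z)) includes (∂/∂x)(x*(x - z)) dx = (2*x - z) dx, which multiplied by dz ∧ dw gives (2*x - z) dx ∧ dz ∧ dw
Collecting like 3-forms: d(omega) = (2*x - z) dx ∧ dz ∧ dw.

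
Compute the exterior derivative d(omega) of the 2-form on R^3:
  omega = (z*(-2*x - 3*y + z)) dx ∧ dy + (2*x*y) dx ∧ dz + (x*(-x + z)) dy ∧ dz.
d(omega) = (-6*x - 3*y + 3*z) dx ∧ dy ∧ dz

For a 2-form omega = sum_{i<j} g_{ij} dx_i ∧ dx_j, the exterior derivative is
  d(omega) = sum_{i<j} d(g_{ij}) ∧ dx_i ∧ dx_j = sum_{i<j, k} (∂g_{ij}/∂x_k) dx_k ∧ dx_i ∧ dx_j.
Expand each term, using dx_k ∧ dx_i ∧ dx_j = sgn(permutation) dx_{(a)} ∧ dx_{(b)} ∧ dx_{(c)} with (a < b < c) sorted:
  d(z*(-2*x - 3*y + z)) includes (∂/∂z)(z*(-2*x - 3*y + z)) dz = (-2*x - 3*y + 2*z) dz, which multiplied by dx ∧ dy gives (-2*x - 3*y + 2*z) dx ∧ dy ∧ dz
  d(2*x*y) includes (∂/∂y)(2*x*y) dy = (2*x) dy, which multiplied by dx ∧ dz gives (-2*x) dx ∧ dy ∧ dz
  d(x*(-x + z)) includes (∂/∂x)(x*(-x + z)) dx = (-2*x + z) dx, which multiplied by dy ∧ dz gives (-2*x + z) dx ∧ dy ∧ dz
Collecting like 3-forms: d(omega) = (-6*x - 3*y + 3*z) dx ∧ dy ∧ dz.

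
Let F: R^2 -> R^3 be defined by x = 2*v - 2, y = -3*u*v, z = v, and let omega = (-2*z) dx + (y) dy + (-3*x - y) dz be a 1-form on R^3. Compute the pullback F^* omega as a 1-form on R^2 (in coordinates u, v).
F^* omega = (9*u*v^2) du + (9*u^2*v + 3*u*v - 10*v + 6) dv

Using F^*(f dg) = (f ∘ F) d(g ∘ F), substitute each coordinate x_i by F_i(u, v) in f_i, and replace dx_i by d F_i = (∂F_i/∂u) du + (∂F_i/∂v) dv.
  For the x component: f_1(F) = -2*v; d F_1 = (0) du + (2) dv
  For the y component: f_2(F) = -3*u*v; d F_2 = (-3*v) du + (-3*u) dv
  For the z component: f_3(F) = 3*u*v - 6*v + 6; d F_3 = (0) du + (1) dv
Combining and collecting du, dv coefficients:
  coeff of du: 9*u*v^2
  coeff of dv: 9*u^2*v + 3*u*v - 10*v + 6
F^* omega = (9*u*v^2) du + (9*u^2*v + 3*u*v - 10*v + 6) dv.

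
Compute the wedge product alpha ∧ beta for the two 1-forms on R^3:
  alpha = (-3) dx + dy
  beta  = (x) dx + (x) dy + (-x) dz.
alpha ∧ beta = (-4*x) dx ∧ dy + (3*x) dx ∧ dz + (-x) dy ∧ dz

Distribute the wedge, using dx_i ∧ dx_j = -dx_j ∧ dx_i and dx_i ∧ dx_i = 0. For each pair (i, j) with i < j, the coefficient of dx_i ∧ dx_j in alpha ∧ beta is (alpha_i * beta_j - alpha_j * beta_i). Collecting: alpha ∧ beta = (-4*x) dx ∧ dy + (3*x) dx ∧ dz + (-x) dy ∧ dz.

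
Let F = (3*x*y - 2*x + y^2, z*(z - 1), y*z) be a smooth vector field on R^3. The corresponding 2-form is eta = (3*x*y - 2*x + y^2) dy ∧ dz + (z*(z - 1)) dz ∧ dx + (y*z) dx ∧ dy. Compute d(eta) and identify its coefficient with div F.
d(eta) = (4*y - 2) dx ∧ dy ∧ dz; div F = 4*y - 2

For a 2-form in R^3 of the form above, applying d gives a 3-form with coefficient ∂P/∂x + ∂Q/∂y + ∂R/∂z:
  ∂P/∂x = 3*y - 2
  ∂Q/∂y = 0
  ∂R/∂z = y
Sum = 4*y - 2, which is exactly div F.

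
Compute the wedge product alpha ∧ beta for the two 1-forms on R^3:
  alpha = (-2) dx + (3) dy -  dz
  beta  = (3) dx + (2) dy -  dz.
alpha ∧ beta = (-13) dx ∧ dy + (5) dx ∧ dz + (-1) dy ∧ dz

Distribute the wedge, using dx_i ∧ dx_j = -dx_j ∧ dx_i and dx_i ∧ dx_i = 0. For each pair (i, j) with i < j, the coefficient of dx_i ∧ dx_j in alpha ∧ beta is (alpha_i * beta_j - alpha_j * beta_i). Collecting: alpha ∧ beta = (-13) dx ∧ dy + (5) dx ∧ dz + (-1) dy ∧ dz.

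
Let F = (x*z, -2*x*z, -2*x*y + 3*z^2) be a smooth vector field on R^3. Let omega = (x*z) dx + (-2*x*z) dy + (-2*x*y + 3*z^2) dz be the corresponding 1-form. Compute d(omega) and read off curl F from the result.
d(omega) = (0) dy ∧ dz + (x + 2*y) dz ∧ dx + (-2*z) dx ∧ dy; curl F = (0, x + 2*y, -2*z)

d omega = sum_{i<j} (∂f_j/∂x_i - ∂f_i/∂x_j) dx_i ∧ dx_j. Under the identification (dy ∧ dz, dz ∧ dx, dx ∧ dy) ↔ (e_x, e_y, e_z), the coefficients are exactly the components of curl F. Compute:
  ∂R/∂y - ∂Q/∂z = (-2*x) - (-2*x) = 0
  ∂P/∂z - ∂R/∂x = (x) - (-2*y) = x + 2*y
  ∂Q/∂x - ∂P/∂y = (-2*z) - (0) = -2*z.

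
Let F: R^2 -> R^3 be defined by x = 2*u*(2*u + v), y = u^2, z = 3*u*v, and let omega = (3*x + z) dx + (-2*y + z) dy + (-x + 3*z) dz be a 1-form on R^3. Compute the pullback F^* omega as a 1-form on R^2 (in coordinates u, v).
F^* omega = (u*(92*u^2 + 90*u*v + 39*v^2)) du + (u^2*(12*u + 39*v)) dv

Using F^*(f dg) = (f ∘ F) d(g ∘ F), substitute each coordinate x_i by F_i(u, v) in f_i, and replace dx_i by d F_i = (∂F_i/∂u) du + (∂F_i/∂v) dv.
  For the x component: f_1(F) = 3*u*(4*u + 3*v); d F_1 = (8*u + 2*v) du + (2*u) dv
  For the y component: f_2(F) = u*(-2*u + 3*v); d F_2 = (2*u) du + (0) dv
  For the z component: f_3(F) = u*(-4*u + 7*v); d F_3 = (3*v) du + (3*u) dv
Combining and collecting du, dv coefficients:
  coeff of du: u*(92*u^2 + 90*u*v + 39*v^2)
  coeff of dv: u^2*(12*u + 39*v)
F^* omega = (u*(92*u^2 + 90*u*v + 39*v^2)) du + (u^2*(12*u + 39*v)) dv.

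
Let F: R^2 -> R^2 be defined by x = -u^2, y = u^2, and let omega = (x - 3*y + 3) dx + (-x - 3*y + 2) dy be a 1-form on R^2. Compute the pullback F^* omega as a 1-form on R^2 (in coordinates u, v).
F^* omega = (4*u^3 - 2*u) du

Using F^*(f dg) = (f ∘ F) d(g ∘ F), substitute each coordinate x_i by F_i(u, v) in f_i, and replace dx_i by d F_i = (∂F_i/∂u) du + (∂F_i/∂v) dv.
  For the x component: f_1(F) = 3 - 4*u^2; d F_1 = (-2*u) du + (0) dv
  For the y component: f_2(F) = 2 - 2*u^2; d F_2 = (2*u) du + (0) dv
Combining and collecting du, dv coefficients:
  coeff of du: 4*u^3 - 2*u
  coeff of dv: 0
F^* omega = (4*u^3 - 2*u) du.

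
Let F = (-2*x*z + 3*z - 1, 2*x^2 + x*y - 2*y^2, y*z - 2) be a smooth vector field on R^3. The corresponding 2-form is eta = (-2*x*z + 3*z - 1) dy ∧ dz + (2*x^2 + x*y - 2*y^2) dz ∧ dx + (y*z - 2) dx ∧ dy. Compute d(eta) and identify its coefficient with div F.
d(eta) = (x - 3*y - 2*z) dx ∧ dy ∧ dz; div F = x - 3*y - 2*z

For a 2-form in R^3 of the form above, applying d gives a 3-form with coefficient ∂P/∂x + ∂Q/∂y + ∂R/∂z:
  ∂P/∂x = -2*z
  ∂Q/∂y = x - 4*y
  ∂R/∂z = y
Sum = x - 3*y - 2*z, which is exactly div F.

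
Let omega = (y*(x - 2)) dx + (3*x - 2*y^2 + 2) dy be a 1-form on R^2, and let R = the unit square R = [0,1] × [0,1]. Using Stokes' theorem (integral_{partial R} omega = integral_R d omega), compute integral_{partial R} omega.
integral_(partial R) omega = 9/2

Stokes: integral_partial_R omega = integral_R d omega with d omega = (∂Q/∂x - ∂P/∂y) dx ∧ dy.
  ∂Q/∂x = 3
  ∂P/∂y = x - 2
  integrand = ∂Q/∂x - ∂P/∂y = 5 - x.
Integrating over R: integral_0^1 integral_0^1 (5 - x) dx dy = 9/2.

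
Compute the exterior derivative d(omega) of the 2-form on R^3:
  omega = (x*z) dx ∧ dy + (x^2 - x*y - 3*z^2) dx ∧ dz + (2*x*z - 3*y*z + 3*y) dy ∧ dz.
d(omega) = (2*x + 2*z) dx ∧ dy ∧ dz

For a 2-form omega = sum_{i<j} g_{ij} dx_i ∧ dx_j, the exterior derivative is
  d(omega) = sum_{i<j} d(g_{ij}) ∧ dx_i ∧ dx_j = sum_{i<j, k} (∂g_{ij}/∂x_k) dx_k ∧ dx_i ∧ dx_j.
Expand each term, using dx_k ∧ dx_i ∧ dx_j = sgn(permutation) dx_{(a)} ∧ dx_{(b)} ∧ dx_{(c)} with (a < b < c) sorted:
  d(x*z) includes (∂/∂z)(x*z) dz = (x) dz, which multiplied by dx ∧ dy gives (x) dx ∧ dy ∧ dz
  d(x^2 - x*y - 3*z^2) includes (∂/∂y)(x^2 - x*y - 3*z^2) dy = (-x) dy, which multiplied by dx ∧ dz gives (x) dx ∧ dy ∧ dz
  d(2*x*z - 3*y*z + 3*y) includes (∂/∂x)(2*x*z - 3*y*z + 3*y) dx = (2*z) dx, which multiplied by dy ∧ dz gives (2*z) dx ∧ dy ∧ dz
Collecting like 3-forms: d(omega) = (2*x + 2*z) dx ∧ dy ∧ dz.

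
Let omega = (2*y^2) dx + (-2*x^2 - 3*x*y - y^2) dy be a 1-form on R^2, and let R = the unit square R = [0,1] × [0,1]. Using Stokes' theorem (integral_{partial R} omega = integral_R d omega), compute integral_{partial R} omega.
integral_(partial R) omega = -11/2

Stokes: integral_partial_R omega = integral_R d omega with d omega = (∂Q/∂x - ∂P/∂y) dx ∧ dy.
  ∂Q/∂x = -4*x - 3*y
  ∂P/∂y = 4*y
  integrand = ∂Q/∂x - ∂P/∂y = -4*x - 7*y.
Integrating over R: integral_0^1 integral_0^1 (-4*x - 7*y) dx dy = -11/2.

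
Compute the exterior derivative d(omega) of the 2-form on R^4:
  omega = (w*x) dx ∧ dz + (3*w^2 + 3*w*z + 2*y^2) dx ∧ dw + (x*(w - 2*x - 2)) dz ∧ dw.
d(omega) = (-2*w - 3*x - 2) dx ∧ dz ∧ dw + (-4*y) dx ∧ dy ∧ dw

For a 2-form omega = sum_{i<j} g_{ij} dx_i ∧ dx_j, the exterior derivative is
  d(omega) = sum_{i<j} d(g_{ij}) ∧ dx_i ∧ dx_j = sum_{i<j, k} (∂g_{ij}/∂x_k) dx_k ∧ dx_i ∧ dx_j.
Expand each term, using dx_k ∧ dx_i ∧ dx_j = sgn(permutation) dx_{(a)} ∧ dx_{(b)} ∧ dx_{(c)} with (a < b < c) sorted:
  d(w*x) includes (∂/∂w)(w*x) dw = (x) dw, which multiplied by dx ∧ dz gives (x) dx ∧ dz ∧ dw
  d(3*w^2 + 3*w*z + 2*y^2) includes (∂/∂y)(3*w^2 + 3*w*z + 2*y^2) dy = (4*y) dy, which multiplied by dx ∧ dw gives (-4*y) dx ∧ dy ∧ dw
  d(3*w^2 + 3*w*z + 2*y^2) includes (∂/∂z)(3*w^2 + 3*w*z + 2*y^2) dz = (3*w) dz, which multiplied by dx ∧ dw gives (-3*w) dx ∧ dz ∧ dw
  d(x*(w - 2*x - 2)) includes (∂/∂x)(x*(w - 2*x - 2)) dx = (w - 4*x - 2) dx, which multiplied by dz ∧ dw gives (w - 4*x - 2) dx ∧ dz ∧ dw
Collecting like 3-forms: d(omega) = (-2*w - 3*x - 2) dx ∧ dz ∧ dw + (-4*y) dx ∧ dy ∧ dw.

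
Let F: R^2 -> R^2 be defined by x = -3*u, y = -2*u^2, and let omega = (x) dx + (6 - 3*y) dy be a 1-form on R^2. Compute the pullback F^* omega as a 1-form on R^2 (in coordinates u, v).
F^* omega = (-24*u^3 - 15*u) du

Using F^*(f dg) = (f ∘ F) d(g ∘ F), substitute each coordinate x_i by F_i(u, v) in f_i, and replace dx_i by d F_i = (∂F_i/∂u) du + (∂F_i/∂v) dv.
  For the x component: f_1(F) = -3*u; d F_1 = (-3) du + (0) dv
  For the y component: f_2(F) = 6*u^2 + 6; d F_2 = (-4*u) du + (0) dv
Combining and collecting du, dv coefficients:
  coeff of du: -24*u^3 - 15*u
  coeff of dv: 0
F^* omega = (-24*u^3 - 15*u) du.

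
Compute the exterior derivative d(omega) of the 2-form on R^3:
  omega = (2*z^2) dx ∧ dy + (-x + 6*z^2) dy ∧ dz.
d(omega) = (4*z - 1) dx ∧ dy ∧ dz

For a 2-form omega = sum_{i<j} g_{ij} dx_i ∧ dx_j, the exterior derivative is
  d(omega) = sum_{i<j} d(g_{ij}) ∧ dx_i ∧ dx_j = sum_{i<j, k} (∂g_{ij}/∂x_k) dx_k ∧ dx_i ∧ dx_j.
Expand each term, using dx_k ∧ dx_i ∧ dx_j = sgn(permutation) dx_{(a)} ∧ dx_{(b)} ∧ dx_{(c)} with (a < b < c) sorted:
  d(2*z^2) includes (∂/∂z)(2*z^2) dz = (4*z) dz, which multiplied by dx ∧ dy gives (4*z) dx ∧ dy ∧ dz
  d(-x + 6*z^2) includes (∂/∂x)(-x + 6*z^2) dx = (-1) dx, which multiplied by dy ∧ dz gives (-1) dx ∧ dy ∧ dz
Collecting like 3-forms: d(omega) = (4*z - 1) dx ∧ dy ∧ dz.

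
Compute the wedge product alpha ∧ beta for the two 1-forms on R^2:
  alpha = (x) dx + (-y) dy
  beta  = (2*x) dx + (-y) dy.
alpha ∧ beta = (x*y) dx ∧ dy

Distribute the wedge, using dx_i ∧ dx_j = -dx_j ∧ dx_i and dx_i ∧ dx_i = 0. For each pair (i, j) with i < j, the coefficient of dx_i ∧ dx_j in alpha ∧ beta is (alpha_i * beta_j - alpha_j * beta_i). Collecting: alpha ∧ beta = (x*y) dx ∧ dy.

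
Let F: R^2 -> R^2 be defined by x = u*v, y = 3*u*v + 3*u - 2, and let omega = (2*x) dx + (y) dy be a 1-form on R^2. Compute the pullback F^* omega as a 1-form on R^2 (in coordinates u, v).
F^* omega = (11*u*v^2 + 18*u*v + 9*u - 6*v - 6) du + (u*(11*u*v + 9*u - 6)) dv

Using F^*(f dg) = (f ∘ F) d(g ∘ F), substitute each coordinate x_i by F_i(u, v) in f_i, and replace dx_i by d F_i = (∂F_i/∂u) du + (∂F_i/∂v) dv.
  For the x component: f_1(F) = 2*u*v; d F_1 = (v) du + (u) dv
  For the y component: f_2(F) = 3*u*v + 3*u - 2; d F_2 = (3*v + 3) du + (3*u) dv
Combining and collecting du, dv coefficients:
  coeff of du: 11*u*v^2 + 18*u*v + 9*u - 6*v - 6
  coeff of dv: u*(11*u*v + 9*u - 6)
F^* omega = (11*u*v^2 + 18*u*v + 9*u - 6*v - 6) du + (u*(11*u*v + 9*u - 6)) dv.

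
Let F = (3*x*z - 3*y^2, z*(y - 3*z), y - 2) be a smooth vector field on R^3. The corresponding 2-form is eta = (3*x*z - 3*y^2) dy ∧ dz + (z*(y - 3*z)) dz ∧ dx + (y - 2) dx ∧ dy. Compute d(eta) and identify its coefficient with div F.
d(eta) = (4*z) dx ∧ dy ∧ dz; div F = 4*z

For a 2-form in R^3 of the form above, applying d gives a 3-form with coefficient ∂P/∂x + ∂Q/∂y + ∂R/∂z:
  ∂P/∂x = 3*z
  ∂Q/∂y = z
  ∂R/∂z = 0
Sum = 4*z, which is exactly div F.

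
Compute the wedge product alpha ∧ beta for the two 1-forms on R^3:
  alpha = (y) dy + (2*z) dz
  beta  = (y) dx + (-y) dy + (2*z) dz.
alpha ∧ beta = (-y^2) dx ∧ dy + (4*y*z) dy ∧ dz + (-2*y*z) dx ∧ dz

Distribute the wedge, using dx_i ∧ dx_j = -dx_j ∧ dx_i and dx_i ∧ dx_i = 0. For each pair (i, j) with i < j, the coefficient of dx_i ∧ dx_j in alpha ∧ beta is (alpha_i * beta_j - alpha_j * beta_i). Collecting: alpha ∧ beta = (-y^2) dx ∧ dy + (4*y*z) dy ∧ dz + (-2*y*z) dx ∧ dz.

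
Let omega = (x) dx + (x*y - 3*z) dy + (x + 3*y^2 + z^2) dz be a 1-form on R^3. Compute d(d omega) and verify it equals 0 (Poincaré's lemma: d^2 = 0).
d(d omega) = 0

Step 1: d omega = sum_{i<j} (∂f_j/∂x_i - ∂f_i/∂x_j) dx_i ∧ dx_j:
  coeff of dx ∧ dy: y
  coeff of dx ∧ dz: 1
  coeff of dy ∧ dz: 6*y + 3
Step 2: Apply d again to each 2-form coefficient. The only possible 3-form in R^3 is dx ∧ dy ∧ dz, with coefficient
  ∂(coeff of dy∧dz)/∂x - ∂(coeff of dx∧dz)/∂y + ∂(coeff of dx∧dy)/∂z
  = ∂/∂x (6*y + 3) - ∂/∂y (1) + ∂/∂z (y).
Each of these terms simplifies to sums of mixed partials that cancel in pairs. The result is 0 (by equality of mixed partials for smooth functions — Schwarz / Clairaut).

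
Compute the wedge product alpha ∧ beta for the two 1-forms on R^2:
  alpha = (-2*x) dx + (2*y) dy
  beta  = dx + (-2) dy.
alpha ∧ beta = (4*x - 2*y) dx ∧ dy

Distribute the wedge, using dx_i ∧ dx_j = -dx_j ∧ dx_i and dx_i ∧ dx_i = 0. For each pair (i, j) with i < j, the coefficient of dx_i ∧ dx_j in alpha ∧ beta is (alpha_i * beta_j - alpha_j * beta_i). Collecting: alpha ∧ beta = (4*x - 2*y) dx ∧ dy.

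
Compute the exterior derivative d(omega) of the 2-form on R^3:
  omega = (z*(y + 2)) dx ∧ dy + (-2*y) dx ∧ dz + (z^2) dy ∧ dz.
d(omega) = (y + 4) dx ∧ dy ∧ dz

For a 2-form omega = sum_{i<j} g_{ij} dx_i ∧ dx_j, the exterior derivative is
  d(omega) = sum_{i<j} d(g_{ij}) ∧ dx_i ∧ dx_j = sum_{i<j, k} (∂g_{ij}/∂x_k) dx_k ∧ dx_i ∧ dx_j.
Expand each term, using dx_k ∧ dx_i ∧ dx_j = sgn(permutation) dx_{(a)} ∧ dx_{(b)} ∧ dx_{(c)} with (a < b < c) sorted:
  d(z*(y + 2)) includes (∂/∂z)(z*(y + 2)) dz = (y + 2) dz, which multiplied by dx ∧ dy gives (y + 2) dx ∧ dy ∧ dz
  d(-2*y) includes (∂/∂y)(-2*y) dy = (-2) dy, which multiplied by dx ∧ dz gives (2) dx ∧ dy ∧ dz
Collecting like 3-forms: d(omega) = (y + 4) dx ∧ dy ∧ dz.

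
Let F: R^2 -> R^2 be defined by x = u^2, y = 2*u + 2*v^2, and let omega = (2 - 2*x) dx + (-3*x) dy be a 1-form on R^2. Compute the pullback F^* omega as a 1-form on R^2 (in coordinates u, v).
F^* omega = (2*u*(-2*u^2 - 3*u + 2)) du + (-12*u^2*v) dv

Using F^*(f dg) = (f ∘ F) d(g ∘ F), substitute each coordinate x_i by F_i(u, v) in f_i, and replace dx_i by d F_i = (∂F_i/∂u) du + (∂F_i/∂v) dv.
  For the x component: f_1(F) = 2 - 2*u^2; d F_1 = (2*u) du + (0) dv
  For the y component: f_2(F) = -3*u^2; d F_2 = (2) du + (4*v) dv
Combining and collecting du, dv coefficients:
  coeff of du: 2*u*(-2*u^2 - 3*u + 2)
  coeff of dv: -12*u^2*v
F^* omega = (2*u*(-2*u^2 - 3*u + 2)) du + (-12*u^2*v) dv.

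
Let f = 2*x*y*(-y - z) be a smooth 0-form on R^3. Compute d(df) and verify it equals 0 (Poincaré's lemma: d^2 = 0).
d(df) = 0

Step 1: df = sum_i (∂f/∂x_i) dx_i = (2*y*(-y - z)) dx + (2*x*(-2*y - z)) dy + (-2*x*y) dz.
Step 2: Apply d again. Using the 1-form formula, the coefficient of dx ∧ dy in d(df) is ∂^2 f/∂x ∂y - ∂^2 f/∂y ∂x = (-4*y - 2*z) - (-4*y - 2*z) = 0 (equality of mixed partials for smooth f).
Similarly for dx ∧ dz and dy ∧ dz — all coefficients vanish. So d(df) = 0.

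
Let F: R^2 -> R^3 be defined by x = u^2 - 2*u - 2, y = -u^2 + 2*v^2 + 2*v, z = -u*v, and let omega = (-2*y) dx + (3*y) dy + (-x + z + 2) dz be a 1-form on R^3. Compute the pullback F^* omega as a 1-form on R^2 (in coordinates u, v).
F^* omega = (10*u^3 + u^2*v - 4*u^2 - 19*u*v^2 - 22*u*v + 8*v^2 + 4*v) du + (u^3 - 11*u^2*v - 8*u^2 - 4*u + 24*v^3 + 36*v^2 + 12*v) dv

Using F^*(f dg) = (f ∘ F) d(g ∘ F), substitute each coordinate x_i by F_i(u, v) in f_i, and replace dx_i by d F_i = (∂F_i/∂u) du + (∂F_i/∂v) dv.
  For the x component: f_1(F) = 2*u^2 - 4*v^2 - 4*v; d F_1 = (2*u - 2) du + (0) dv
  For the y component: f_2(F) = -3*u^2 + 6*v^2 + 6*v; d F_2 = (-2*u) du + (4*v + 2) dv
  For the z component: f_3(F) = -u^2 - u*v + 2*u + 4; d F_3 = (-v) du + (-u) dv
Combining and collecting du, dv coefficients:
  coeff of du: 10*u^3 + u^2*v - 4*u^2 - 19*u*v^2 - 22*u*v + 8*v^2 + 4*v
  coeff of dv: u^3 - 11*u^2*v - 8*u^2 - 4*u + 24*v^3 + 36*v^2 + 12*v
F^* omega = (10*u^3 + u^2*v - 4*u^2 - 19*u*v^2 - 22*u*v + 8*v^2 + 4*v) du + (u^3 - 11*u^2*v - 8*u^2 - 4*u + 24*v^3 + 36*v^2 + 12*v) dv.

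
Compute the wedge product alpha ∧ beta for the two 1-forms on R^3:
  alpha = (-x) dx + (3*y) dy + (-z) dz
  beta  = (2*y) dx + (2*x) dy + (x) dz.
alpha ∧ beta = (-2*x^2 - 6*y^2) dx ∧ dy + (-x^2 + 2*y*z) dx ∧ dz + (x*(3*y + 2*z)) dy ∧ dz

Distribute the wedge, using dx_i ∧ dx_j = -dx_j ∧ dx_i and dx_i ∧ dx_i = 0. For each pair (i, j) with i < j, the coefficient of dx_i ∧ dx_j in alpha ∧ beta is (alpha_i * beta_j - alpha_j * beta_i). Collecting: alpha ∧ beta = (-2*x^2 - 6*y^2) dx ∧ dy + (-x^2 + 2*y*z) dx ∧ dz + (x*(3*y + 2*z)) dy ∧ dz.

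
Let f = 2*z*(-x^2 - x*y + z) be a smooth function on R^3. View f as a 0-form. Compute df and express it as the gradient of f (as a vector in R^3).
df = (2*z*(-2*x - y)) dx + (-2*x*z) dy + (-2*x^2 - 2*x*y + 4*z) dz; grad f = (2*z*(-2*x - y), -2*x*z, -2*x^2 - 2*x*y + 4*z)

For a 0-form f, d f = (∂f/∂x) dx + (∂f/∂y) dy + (∂f/∂z) dz. The components of the vector representation are exactly the entries of grad f in Cartesian coordinates:
  ∂f/∂x = 2*z*(-2*x - y)
  ∂f/∂y = -2*x*z
  ∂f/∂z = -2*x^2 - 2*x*y + 4*z.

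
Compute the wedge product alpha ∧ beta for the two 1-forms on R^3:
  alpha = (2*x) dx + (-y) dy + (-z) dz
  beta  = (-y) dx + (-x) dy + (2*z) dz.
alpha ∧ beta = (-2*x^2 - y^2) dx ∧ dy + (z*(4*x - y)) dx ∧ dz + (-z*(x + 2*y)) dy ∧ dz

Distribute the wedge, using dx_i ∧ dx_j = -dx_j ∧ dx_i and dx_i ∧ dx_i = 0. For each pair (i, j) with i < j, the coefficient of dx_i ∧ dx_j in alpha ∧ beta is (alpha_i * beta_j - alpha_j * beta_i). Collecting: alpha ∧ beta = (-2*x^2 - y^2) dx ∧ dy + (z*(4*x - y)) dx ∧ dz + (-z*(x + 2*y)) dy ∧ dz.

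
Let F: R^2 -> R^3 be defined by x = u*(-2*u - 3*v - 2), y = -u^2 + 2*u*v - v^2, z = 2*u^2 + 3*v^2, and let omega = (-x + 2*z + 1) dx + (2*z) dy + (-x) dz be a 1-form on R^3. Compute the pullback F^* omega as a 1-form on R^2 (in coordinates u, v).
F^* omega = (-24*u^3 - 10*u^2*v - 12*u^2 - 45*u*v^2 - 12*u*v - 8*u - 6*v^3 - 12*v^2 - 3*v - 2) du + (-10*u^3 - 5*u^2*v - 6*u^2 + 12*u*v^2 + 12*u*v - 3*u - 12*v^3) dv

Using F^*(f dg) = (f ∘ F) d(g ∘ F), substitute each coordinate x_i by F_i(u, v) in f_i, and replace dx_i by d F_i = (∂F_i/∂u) du + (∂F_i/∂v) dv.
  For the x component: f_1(F) = 6*u^2 + 3*u*v + 2*u + 6*v^2 + 1; d F_1 = (-4*u - 3*v - 2) du + (-3*u) dv
  For the y component: f_2(F) = 4*u^2 + 6*v^2; d F_2 = (-2*u + 2*v) du + (2*u - 2*v) dv
  For the z component: f_3(F) = u*(2*u + 3*v + 2); d F_3 = (4*u) du + (6*v) dv
Combining and collecting du, dv coefficients:
  coeff of du: -24*u^3 - 10*u^2*v - 12*u^2 - 45*u*v^2 - 12*u*v - 8*u - 6*v^3 - 12*v^2 - 3*v - 2
  coeff of dv: -10*u^3 - 5*u^2*v - 6*u^2 + 12*u*v^2 + 12*u*v - 3*u - 12*v^3
F^* omega = (-24*u^3 - 10*u^2*v - 12*u^2 - 45*u*v^2 - 12*u*v - 8*u - 6*v^3 - 12*v^2 - 3*v - 2) du + (-10*u^3 - 5*u^2*v - 6*u^2 + 12*u*v^2 + 12*u*v - 3*u - 12*v^3) dv.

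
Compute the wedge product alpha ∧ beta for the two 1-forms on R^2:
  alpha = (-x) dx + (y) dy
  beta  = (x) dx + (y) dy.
alpha ∧ beta = (-2*x*y) dx ∧ dy

Distribute the wedge, using dx_i ∧ dx_j = -dx_j ∧ dx_i and dx_i ∧ dx_i = 0. For each pair (i, j) with i < j, the coefficient of dx_i ∧ dx_j in alpha ∧ beta is (alpha_i * beta_j - alpha_j * beta_i). Collecting: alpha ∧ beta = (-2*x*y) dx ∧ dy.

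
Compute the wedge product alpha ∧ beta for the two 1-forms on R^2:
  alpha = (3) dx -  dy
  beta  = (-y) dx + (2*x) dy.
alpha ∧ beta = (6*x - y) dx ∧ dy

Distribute the wedge, using dx_i ∧ dx_j = -dx_j ∧ dx_i and dx_i ∧ dx_i = 0. For each pair (i, j) with i < j, the coefficient of dx_i ∧ dx_j in alpha ∧ beta is (alpha_i * beta_j - alpha_j * beta_i). Collecting: alpha ∧ beta = (6*x - y) dx ∧ dy.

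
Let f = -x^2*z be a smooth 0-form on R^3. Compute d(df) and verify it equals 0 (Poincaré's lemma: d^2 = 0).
d(df) = 0

Step 1: df = sum_i (∂f/∂x_i) dx_i = (-2*x*z) dx + (0) dy + (-x^2) dz.
Step 2: Apply d again. Using the 1-form formula, the coefficient of dx ∧ dy in d(df) is ∂^2 f/∂x ∂y - ∂^2 f/∂y ∂x = (0) - (0) = 0 (equality of mixed partials for smooth f).
Similarly for dx ∧ dz and dy ∧ dz — all coefficients vanish. So d(df) = 0.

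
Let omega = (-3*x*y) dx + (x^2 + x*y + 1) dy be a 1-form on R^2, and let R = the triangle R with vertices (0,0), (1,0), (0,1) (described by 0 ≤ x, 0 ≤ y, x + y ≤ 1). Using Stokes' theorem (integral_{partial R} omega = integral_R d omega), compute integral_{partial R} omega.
integral_(partial R) omega = 1

Stokes: integral_partial_R omega = integral_R d omega with d omega = (∂Q/∂x - ∂P/∂y) dx ∧ dy.
  ∂Q/∂x = 2*x + y
  ∂P/∂y = -3*x
  integrand = ∂Q/∂x - ∂P/∂y = 5*x + y.
Integrating over R: integral_0^1 integral_0^{1-x} (5*x + y) dy dx = 1.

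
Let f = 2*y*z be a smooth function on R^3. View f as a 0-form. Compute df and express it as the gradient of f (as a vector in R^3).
df = (0) dx + (2*z) dy + (2*y) dz; grad f = (0, 2*z, 2*y)

For a 0-form f, d f = (∂f/∂x) dx + (∂f/∂y) dy + (∂f/∂z) dz. The components of the vector representation are exactly the entries of grad f in Cartesian coordinates:
  ∂f/∂x = 0
  ∂f/∂y = 2*z
  ∂f/∂z = 2*y.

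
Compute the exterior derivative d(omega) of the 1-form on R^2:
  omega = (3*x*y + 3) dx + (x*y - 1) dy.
d(omega) = (-3*x + y) dx ∧ dy

For a 1-form omega = sum_i f_i dx_i, the exterior derivative is
  d(omega) = sum_{i < j} (∂f_j/∂x_i - ∂f_i/∂x_j) dx_i ∧ dx_j.
  coefficient of dx ∧ dy: ∂f_2/∂x - ∂f_1/∂y = ∂(x*y - 1)/∂x - ∂(3*x*y + 3)/∂y = -3*x + y
Assembling: d(omega) = (-3*x + y) dx ∧ dy.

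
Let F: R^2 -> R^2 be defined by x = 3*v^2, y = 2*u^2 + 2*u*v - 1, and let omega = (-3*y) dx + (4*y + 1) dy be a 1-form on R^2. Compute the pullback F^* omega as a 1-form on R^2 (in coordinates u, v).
F^* omega = (32*u^3 + 48*u^2*v + 16*u*v^2 - 12*u - 6*v) du + (16*u^3 - 20*u^2*v - 36*u*v^2 - 6*u + 18*v) dv

Using F^*(f dg) = (f ∘ F) d(g ∘ F), substitute each coordinate x_i by F_i(u, v) in f_i, and replace dx_i by d F_i = (∂F_i/∂u) du + (∂F_i/∂v) dv.
  For the x component: f_1(F) = -6*u^2 - 6*u*v + 3; d F_1 = (0) du + (6*v) dv
  For the y component: f_2(F) = 8*u^2 + 8*u*v - 3; d F_2 = (4*u + 2*v) du + (2*u) dv
Combining and collecting du, dv coefficients:
  coeff of du: 32*u^3 + 48*u^2*v + 16*u*v^2 - 12*u - 6*v
  coeff of dv: 16*u^3 - 20*u^2*v - 36*u*v^2 - 6*u + 18*v
F^* omega = (32*u^3 + 48*u^2*v + 16*u*v^2 - 12*u - 6*v) du + (16*u^3 - 20*u^2*v - 36*u*v^2 - 6*u + 18*v) dv.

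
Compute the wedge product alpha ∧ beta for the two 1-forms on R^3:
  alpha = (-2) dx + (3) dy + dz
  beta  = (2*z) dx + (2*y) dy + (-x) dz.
alpha ∧ beta = (-4*y - 6*z) dx ∧ dy + (2*x - 2*z) dx ∧ dz + (-3*x - 2*y) dy ∧ dz

Distribute the wedge, using dx_i ∧ dx_j = -dx_j ∧ dx_i and dx_i ∧ dx_i = 0. For each pair (i, j) with i < j, the coefficient of dx_i ∧ dx_j in alpha ∧ beta is (alpha_i * beta_j - alpha_j * beta_i). Collecting: alpha ∧ beta = (-4*y - 6*z) dx ∧ dy + (2*x - 2*z) dx ∧ dz + (-3*x - 2*y) dy ∧ dz.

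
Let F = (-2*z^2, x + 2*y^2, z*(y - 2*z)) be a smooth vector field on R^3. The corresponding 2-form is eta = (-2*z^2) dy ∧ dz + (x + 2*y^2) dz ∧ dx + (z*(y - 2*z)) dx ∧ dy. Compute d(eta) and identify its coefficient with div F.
d(eta) = (5*y - 4*z) dx ∧ dy ∧ dz; div F = 5*y - 4*z

For a 2-form in R^3 of the form above, applying d gives a 3-form with coefficient ∂P/∂x + ∂Q/∂y + ∂R/∂z:
  ∂P/∂x = 0
  ∂Q/∂y = 4*y
  ∂R/∂z = y - 4*z
Sum = 5*y - 4*z, which is exactly div F.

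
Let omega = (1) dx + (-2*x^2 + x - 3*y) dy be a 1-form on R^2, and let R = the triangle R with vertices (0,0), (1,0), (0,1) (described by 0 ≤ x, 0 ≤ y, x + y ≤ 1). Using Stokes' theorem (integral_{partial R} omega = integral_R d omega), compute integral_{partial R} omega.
integral_(partial R) omega = -1/6

Stokes: integral_partial_R omega = integral_R d omega with d omega = (∂Q/∂x - ∂P/∂y) dx ∧ dy.
  ∂Q/∂x = 1 - 4*x
  ∂P/∂y = 0
  integrand = ∂Q/∂x - ∂P/∂y = 1 - 4*x.
Integrating over R: integral_0^1 integral_0^{1-x} (1 - 4*x) dy dx = -1/6.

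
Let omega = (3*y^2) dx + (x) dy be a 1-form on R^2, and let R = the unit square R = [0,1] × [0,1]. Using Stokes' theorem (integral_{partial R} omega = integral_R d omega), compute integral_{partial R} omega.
integral_(partial R) omega = -2

Stokes: integral_partial_R omega = integral_R d omega with d omega = (∂Q/∂x - ∂P/∂y) dx ∧ dy.
  ∂Q/∂x = 1
  ∂P/∂y = 6*y
  integrand = ∂Q/∂x - ∂P/∂y = 1 - 6*y.
Integrating over R: integral_0^1 integral_0^1 (1 - 6*y) dx dy = -2.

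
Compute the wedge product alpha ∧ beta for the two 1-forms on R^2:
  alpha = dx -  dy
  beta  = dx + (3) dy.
alpha ∧ beta = (4) dx ∧ dy

Distribute the wedge, using dx_i ∧ dx_j = -dx_j ∧ dx_i and dx_i ∧ dx_i = 0. For each pair (i, j) with i < j, the coefficient of dx_i ∧ dx_j in alpha ∧ beta is (alpha_i * beta_j - alpha_j * beta_i). Collecting: alpha ∧ beta = (4) dx ∧ dy.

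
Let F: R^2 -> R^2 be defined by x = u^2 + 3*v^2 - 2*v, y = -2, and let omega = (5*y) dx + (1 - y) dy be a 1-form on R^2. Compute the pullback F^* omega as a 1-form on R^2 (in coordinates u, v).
F^* omega = (-20*u) du + (20 - 60*v) dv

Using F^*(f dg) = (f ∘ F) d(g ∘ F), substitute each coordinate x_i by F_i(u, v) in f_i, and replace dx_i by d F_i = (∂F_i/∂u) du + (∂F_i/∂v) dv.
  For the x component: f_1(F) = -10; d F_1 = (2*u) du + (6*v - 2) dv
  For the y component: f_2(F) = 3; d F_2 = (0) du + (0) dv
Combining and collecting du, dv coefficients:
  coeff of du: -20*u
  coeff of dv: 20 - 60*v
F^* omega = (-20*u) du + (20 - 60*v) dv.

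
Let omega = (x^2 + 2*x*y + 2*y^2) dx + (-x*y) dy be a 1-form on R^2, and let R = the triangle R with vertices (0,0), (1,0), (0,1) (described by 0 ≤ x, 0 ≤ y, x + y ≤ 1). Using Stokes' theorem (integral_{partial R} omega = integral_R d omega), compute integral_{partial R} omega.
integral_(partial R) omega = -7/6

Stokes: integral_partial_R omega = integral_R d omega with d omega = (∂Q/∂x - ∂P/∂y) dx ∧ dy.
  ∂Q/∂x = -y
  ∂P/∂y = 2*x + 4*y
  integrand = ∂Q/∂x - ∂P/∂y = -2*x - 5*y.
Integrating over R: integral_0^1 integral_0^{1-x} (-2*x - 5*y) dy dx = -7/6.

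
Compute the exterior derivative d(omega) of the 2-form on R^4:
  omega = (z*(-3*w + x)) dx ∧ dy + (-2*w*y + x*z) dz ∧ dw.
d(omega) = (-3*w + x) dx ∧ dy ∧ dz + (-3*z) dx ∧ dy ∧ dw + (z) dx ∧ dz ∧ dw + (-2*w) dy ∧ dz ∧ dw

For a 2-form omega = sum_{i<j} g_{ij} dx_i ∧ dx_j, the exterior derivative is
  d(omega) = sum_{i<j} d(g_{ij}) ∧ dx_i ∧ dx_j = sum_{i<j, k} (∂g_{ij}/∂x_k) dx_k ∧ dx_i ∧ dx_j.
Expand each term, using dx_k ∧ dx_i ∧ dx_j = sgn(permutation) dx_{(a)} ∧ dx_{(b)} ∧ dx_{(c)} with (a < b < c) sorted:
  d(z*(-3*w + x)) includes (∂/∂z)(z*(-3*w + x)) dz = (-3*w + x) dz, which multiplied by dx ∧ dy gives (-3*w + x) dx ∧ dy ∧ dz
  d(z*(-3*w + x)) includes (∂/∂w)(z*(-3*w + x)) dw = (-3*z) dw, which multiplied by dx ∧ dy gives (-3*z) dx ∧ dy ∧ dw
  d(-2*w*y + x*z) includes (∂/∂x)(-2*w*y + x*z) dx = (z) dx, which multiplied by dz ∧ dw gives (z) dx ∧ dz ∧ dw
  d(-2*w*y + x*z) includes (∂/∂y)(-2*w*y + x*z) dy = (-2*w) dy, which multiplied by dz ∧ dw gives (-2*w) dy ∧ dz ∧ dw
Collecting like 3-forms: d(omega) = (-3*w + x) dx ∧ dy ∧ dz + (-3*z) dx ∧ dy ∧ dw + (z) dx ∧ dz ∧ dw + (-2*w) dy ∧ dz ∧ dw.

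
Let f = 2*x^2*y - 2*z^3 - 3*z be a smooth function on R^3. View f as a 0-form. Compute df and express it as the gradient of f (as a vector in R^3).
df = (4*x*y) dx + (2*x^2) dy + (-6*z^2 - 3) dz; grad f = (4*x*y, 2*x^2, -6*z^2 - 3)

For a 0-form f, d f = (∂f/∂x) dx + (∂f/∂y) dy + (∂f/∂z) dz. The components of the vector representation are exactly the entries of grad f in Cartesian coordinates:
  ∂f/∂x = 4*x*y
  ∂f/∂y = 2*x^2
  ∂f/∂z = -6*z^2 - 3.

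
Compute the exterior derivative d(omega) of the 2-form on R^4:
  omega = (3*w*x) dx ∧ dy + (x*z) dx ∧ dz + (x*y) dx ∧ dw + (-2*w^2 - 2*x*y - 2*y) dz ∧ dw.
d(omega) = (2*x) dx ∧ dy ∧ dw + (-2*y) dx ∧ dz ∧ dw + (-2*x - 2) dy ∧ dz ∧ dw

For a 2-form omega = sum_{i<j} g_{ij} dx_i ∧ dx_j, the exterior derivative is
  d(omega) = sum_{i<j} d(g_{ij}) ∧ dx_i ∧ dx_j = sum_{i<j, k} (∂g_{ij}/∂x_k) dx_k ∧ dx_i ∧ dx_j.
Expand each term, using dx_k ∧ dx_i ∧ dx_j = sgn(permutation) dx_{(a)} ∧ dx_{(b)} ∧ dx_{(c)} with (a < b < c) sorted:
  d(3*w*x) includes (∂/∂w)(3*w*x) dw = (3*x) dw, which multiplied by dx ∧ dy gives (3*x) dx ∧ dy ∧ dw
  d(x*y) includes (∂/∂y)(x*y) dy = (x) dy, which multiplied by dx ∧ dw gives (-x) dx ∧ dy ∧ dw
  d(-2*w^2 - 2*x*y - 2*y) includes (∂/∂x)(-2*w^2 - 2*x*y - 2*y) dx = (-2*y) dx, which multiplied by dz ∧ dw gives (-2*y) dx ∧ dz ∧ dw
  d(-2*w^2 - 2*x*y - 2*y) includes (∂/∂y)(-2*w^2 - 2*x*y - 2*y) dy = (-2*x - 2) dy, which multiplied by dz ∧ dw gives (-2*x - 2) dy ∧ dz ∧ dw
Collecting like 3-forms: d(omega) = (2*x) dx ∧ dy ∧ dw + (-2*y) dx ∧ dz ∧ dw + (-2*x - 2) dy ∧ dz ∧ dw.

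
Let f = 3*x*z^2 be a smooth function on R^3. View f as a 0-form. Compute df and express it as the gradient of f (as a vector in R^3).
df = (3*z^2) dx + (0) dy + (6*x*z) dz; grad f = (3*z^2, 0, 6*x*z)

For a 0-form f, d f = (∂f/∂x) dx + (∂f/∂y) dy + (∂f/∂z) dz. The components of the vector representation are exactly the entries of grad f in Cartesian coordinates:
  ∂f/∂x = 3*z^2
  ∂f/∂y = 0
  ∂f/∂z = 6*x*z.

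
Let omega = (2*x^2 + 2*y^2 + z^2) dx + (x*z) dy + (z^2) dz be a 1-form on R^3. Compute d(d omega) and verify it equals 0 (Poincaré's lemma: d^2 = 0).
d(d omega) = 0

Step 1: d omega = sum_{i<j} (∂f_j/∂x_i - ∂f_i/∂x_j) dx_i ∧ dx_j:
  coeff of dx ∧ dy: -4*y + z
  coeff of dx ∧ dz: -2*z
  coeff of dy ∧ dz: -x
Step 2: Apply d again to each 2-form coefficient. The only possible 3-form in R^3 is dx ∧ dy ∧ dz, with coefficient
  ∂(coeff of dy∧dz)/∂x - ∂(coeff of dx∧dz)/∂y + ∂(coeff of dx∧dy)/∂z
  = ∂/∂x (-x) - ∂/∂y (-2*z) + ∂/∂z (-4*y + z).
Each of these terms simplifies to sums of mixed partials that cancel in pairs. The result is 0 (by equality of mixed partials for smooth functions — Schwarz / Clairaut).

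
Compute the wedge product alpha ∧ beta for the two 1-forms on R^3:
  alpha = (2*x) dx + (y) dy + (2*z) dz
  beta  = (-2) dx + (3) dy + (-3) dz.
alpha ∧ beta = (6*x + 2*y) dx ∧ dy + (-6*x + 4*z) dx ∧ dz + (-3*y - 6*z) dy ∧ dz

Distribute the wedge, using dx_i ∧ dx_j = -dx_j ∧ dx_i and dx_i ∧ dx_i = 0. For each pair (i, j) with i < j, the coefficient of dx_i ∧ dx_j in alpha ∧ beta is (alpha_i * beta_j - alpha_j * beta_i). Collecting: alpha ∧ beta = (6*x + 2*y) dx ∧ dy + (-6*x + 4*z) dx ∧ dz + (-3*y - 6*z) dy ∧ dz.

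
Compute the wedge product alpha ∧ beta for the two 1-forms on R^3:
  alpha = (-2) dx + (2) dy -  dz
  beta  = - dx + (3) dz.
alpha ∧ beta = (-7) dx ∧ dz + (2) dx ∧ dy + (6) dy ∧ dz

Distribute the wedge, using dx_i ∧ dx_j = -dx_j ∧ dx_i and dx_i ∧ dx_i = 0. For each pair (i, j) with i < j, the coefficient of dx_i ∧ dx_j in alpha ∧ beta is (alpha_i * beta_j - alpha_j * beta_i). Collecting: alpha ∧ beta = (-7) dx ∧ dz + (2) dx ∧ dy + (6) dy ∧ dz.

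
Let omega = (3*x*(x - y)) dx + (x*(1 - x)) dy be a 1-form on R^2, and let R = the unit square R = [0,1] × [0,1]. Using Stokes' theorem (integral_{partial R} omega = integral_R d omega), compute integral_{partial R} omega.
integral_(partial R) omega = 3/2

Stokes: integral_partial_R omega = integral_R d omega with d omega = (∂Q/∂x - ∂P/∂y) dx ∧ dy.
  ∂Q/∂x = 1 - 2*x
  ∂P/∂y = -3*x
  integrand = ∂Q/∂x - ∂P/∂y = x + 1.
Integrating over R: integral_0^1 integral_0^1 (x + 1) dx dy = 3/2.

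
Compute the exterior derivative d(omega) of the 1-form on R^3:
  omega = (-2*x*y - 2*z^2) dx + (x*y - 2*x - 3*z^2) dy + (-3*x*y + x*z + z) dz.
d(omega) = (2*x + y - 2) dx ∧ dy + (-3*y + 5*z) dx ∧ dz + (-3*x + 6*z) dy ∧ dz

For a 1-form omega = sum_i f_i dx_i, the exterior derivative is
  d(omega) = sum_{i < j} (∂f_j/∂x_i - ∂f_i/∂x_j) dx_i ∧ dx_j.
  coefficient of dx ∧ dy: ∂f_2/∂x - ∂f_1/∂y = ∂(x*y - 2*x - 3*z^2)/∂x - ∂(-2*x*y - 2*z^2)/∂y = 2*x + y - 2
  coefficient of dx ∧ dz: ∂f_3/∂x - ∂f_1/∂z = ∂(-3*x*y + x*z + z)/∂x - ∂(-2*x*y - 2*z^2)/∂z = -3*y + 5*z
  coefficient of dy ∧ dz: ∂f_3/∂y - ∂f_2/∂z = ∂(-3*x*y + x*z + z)/∂y - ∂(x*y - 2*x - 3*z^2)/∂z = -3*x + 6*z
Assembling: d(omega) = (2*x + y - 2) dx ∧ dy + (-3*y + 5*z) dx ∧ dz + (-3*x + 6*z) dy ∧ dz.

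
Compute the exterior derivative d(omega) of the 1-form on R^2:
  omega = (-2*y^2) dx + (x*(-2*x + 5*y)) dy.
d(omega) = (-4*x + 9*y) dx ∧ dy

For a 1-form omega = sum_i f_i dx_i, the exterior derivative is
  d(omega) = sum_{i < j} (∂f_j/∂x_i - ∂f_i/∂x_j) dx_i ∧ dx_j.
  coefficient of dx ∧ dy: ∂f_2/∂x - ∂f_1/∂y = ∂(x*(-2*x + 5*y))/∂x - ∂(-2*y^2)/∂y = -4*x + 9*y
Assembling: d(omega) = (-4*x + 9*y) dx ∧ dy.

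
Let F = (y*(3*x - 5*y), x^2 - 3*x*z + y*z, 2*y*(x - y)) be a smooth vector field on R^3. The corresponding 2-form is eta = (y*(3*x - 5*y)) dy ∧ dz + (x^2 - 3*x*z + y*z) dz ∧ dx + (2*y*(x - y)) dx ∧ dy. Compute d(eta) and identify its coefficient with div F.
d(eta) = (3*y + z) dx ∧ dy ∧ dz; div F = 3*y + z

For a 2-form in R^3 of the form above, applying d gives a 3-form with coefficient ∂P/∂x + ∂Q/∂y + ∂R/∂z:
  ∂P/∂x = 3*y
  ∂Q/∂y = z
  ∂R/∂z = 0
Sum = 3*y + z, which is exactly div F.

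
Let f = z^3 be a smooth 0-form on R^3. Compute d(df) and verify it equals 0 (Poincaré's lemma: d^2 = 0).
d(df) = 0

Step 1: df = sum_i (∂f/∂x_i) dx_i = (0) dx + (0) dy + (3*z^2) dz.
Step 2: Apply d again. Using the 1-form formula, the coefficient of dx ∧ dy in d(df) is ∂^2 f/∂x ∂y - ∂^2 f/∂y ∂x = (0) - (0) = 0 (equality of mixed partials for smooth f).
Similarly for dx ∧ dz and dy ∧ dz — all coefficients vanish. So d(df) = 0.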